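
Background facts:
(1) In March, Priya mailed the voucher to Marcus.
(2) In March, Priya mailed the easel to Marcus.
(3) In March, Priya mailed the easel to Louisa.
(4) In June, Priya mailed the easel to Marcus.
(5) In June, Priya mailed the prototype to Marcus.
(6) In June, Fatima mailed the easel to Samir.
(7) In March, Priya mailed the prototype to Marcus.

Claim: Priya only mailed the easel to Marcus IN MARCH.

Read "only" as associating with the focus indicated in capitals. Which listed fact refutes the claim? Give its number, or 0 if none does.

4

Focus (in capitals) is "in March" — the setting. "Only" excludes alternative settings while holding fixed same agent, thing, recipient (Priya / the easel / Marcus).
Fact (4) shares the background but differs in setting (in June) — a counterexample.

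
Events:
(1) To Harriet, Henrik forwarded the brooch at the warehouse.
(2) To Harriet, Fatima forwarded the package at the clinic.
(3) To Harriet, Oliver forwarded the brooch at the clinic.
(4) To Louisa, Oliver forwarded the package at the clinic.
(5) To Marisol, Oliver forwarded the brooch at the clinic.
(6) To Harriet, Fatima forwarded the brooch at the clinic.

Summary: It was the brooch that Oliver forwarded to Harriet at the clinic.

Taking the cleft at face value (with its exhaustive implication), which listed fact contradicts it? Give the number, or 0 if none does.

Focus of the cleft: "the brooch" (the thing). Presupposed background: Oliver as agent and Harriet as recipient and at the clinic as setting.
Exhaustivity: the brooch is the only thing satisfying that background.
No listed fact matches the background with a different thing. Exhaustivity holds.

0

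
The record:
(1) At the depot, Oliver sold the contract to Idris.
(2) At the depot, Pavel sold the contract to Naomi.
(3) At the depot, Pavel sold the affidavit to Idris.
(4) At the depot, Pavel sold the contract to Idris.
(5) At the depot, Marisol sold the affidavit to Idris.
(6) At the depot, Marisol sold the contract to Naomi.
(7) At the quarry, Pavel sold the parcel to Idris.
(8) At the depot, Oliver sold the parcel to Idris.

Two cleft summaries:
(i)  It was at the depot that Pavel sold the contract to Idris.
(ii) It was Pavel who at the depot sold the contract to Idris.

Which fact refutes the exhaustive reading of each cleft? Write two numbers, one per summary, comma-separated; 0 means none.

Summary (i) focuses "at the depot" (the setting); background agent = Pavel, thing = the contract, recipient = Idris. No fact matches that background with a different setting, so 0.
Summary (ii) focuses "Pavel" (the agent); background thing = the contract, recipient = Idris, setting = at the depot. Fact (1) matches that background with agent = Oliver — refutes (ii).

0, 1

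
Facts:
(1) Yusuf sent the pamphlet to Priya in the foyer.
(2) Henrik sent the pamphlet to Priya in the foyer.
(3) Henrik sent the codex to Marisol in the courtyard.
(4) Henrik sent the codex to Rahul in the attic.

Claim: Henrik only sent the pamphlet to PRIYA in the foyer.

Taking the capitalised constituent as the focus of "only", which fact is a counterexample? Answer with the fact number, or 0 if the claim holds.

The capitals mark "Priya" as focus. So "only" rules out other recipients, with the rest (Henrik as agent and the pamphlet as thing and in the foyer as setting) as background.
Every other fact changes something in the background, not just the recipient. Nothing refutes the claim.

0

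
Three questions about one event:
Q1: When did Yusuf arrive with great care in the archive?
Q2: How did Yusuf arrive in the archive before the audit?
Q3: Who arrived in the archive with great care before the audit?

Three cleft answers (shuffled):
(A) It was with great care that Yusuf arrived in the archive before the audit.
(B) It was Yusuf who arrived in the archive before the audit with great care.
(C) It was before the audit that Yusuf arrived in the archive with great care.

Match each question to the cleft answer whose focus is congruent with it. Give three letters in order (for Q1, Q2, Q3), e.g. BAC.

Q1 asks about the time; cleft (C) focuses "before the audit", which is the time — so Q1 → C.
Q2 asks about the manner; cleft (A) focuses "with great care", which is the manner — so Q2 → A.
Q3 asks about the subject (agent); cleft (B) focuses "Yusuf", which is the subject (agent) — so Q3 → B.
Mapping: Q1→C, Q2→A, Q3→B.

CAB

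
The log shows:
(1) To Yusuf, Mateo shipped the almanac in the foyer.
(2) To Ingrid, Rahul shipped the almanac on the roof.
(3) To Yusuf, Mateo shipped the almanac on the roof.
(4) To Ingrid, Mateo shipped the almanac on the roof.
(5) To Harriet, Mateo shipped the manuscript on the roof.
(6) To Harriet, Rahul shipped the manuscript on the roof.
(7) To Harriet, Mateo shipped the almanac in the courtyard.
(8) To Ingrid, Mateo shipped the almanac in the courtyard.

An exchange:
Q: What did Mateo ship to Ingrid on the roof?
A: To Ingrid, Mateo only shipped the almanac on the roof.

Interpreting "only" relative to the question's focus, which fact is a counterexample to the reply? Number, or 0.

0

Answering "What did ...?" puts focus on the thing — here, "the almanac".
"Only" then excludes alternative things while the background — Mateo as agent and Ingrid as recipient and on the roof as setting — is held fixed.
No fact keeps Mateo as agent and Ingrid as recipient and on the roof as setting while changing the thing; every other fact differs on something backgrounded. The reply stands.
(Fact (8) would refute a reading with focus on the setting — but that is not what the question asks.)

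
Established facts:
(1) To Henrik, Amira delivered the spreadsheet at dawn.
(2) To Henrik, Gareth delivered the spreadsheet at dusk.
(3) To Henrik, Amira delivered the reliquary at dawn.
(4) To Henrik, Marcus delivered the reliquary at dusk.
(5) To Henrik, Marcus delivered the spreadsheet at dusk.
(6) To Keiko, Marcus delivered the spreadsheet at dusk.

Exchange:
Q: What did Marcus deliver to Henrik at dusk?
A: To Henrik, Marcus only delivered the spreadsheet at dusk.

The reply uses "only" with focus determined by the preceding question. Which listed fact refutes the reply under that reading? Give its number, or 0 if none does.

Answering "What did ...?" puts focus on the thing — here, "the spreadsheet".
So "only" ranges over things; the rest (Marcus as agent and Henrik as recipient and at dusk as setting) is presupposed.
Fact (4) shares the background with a different thing (the reliquary) — counterexample.
(Fact (6) would refute a reading with focus on the recipient — but that is not what the question asks.)

4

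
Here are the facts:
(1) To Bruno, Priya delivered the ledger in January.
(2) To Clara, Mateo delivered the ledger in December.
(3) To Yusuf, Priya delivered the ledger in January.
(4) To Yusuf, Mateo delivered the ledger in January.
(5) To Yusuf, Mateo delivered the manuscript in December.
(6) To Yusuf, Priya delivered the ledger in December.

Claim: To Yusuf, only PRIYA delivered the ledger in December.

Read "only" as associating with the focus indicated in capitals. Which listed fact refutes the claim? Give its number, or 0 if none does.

The capitals mark "Priya" as focus. So "only" rules out other agents, with the rest (the ledger as thing and Yusuf as recipient and in December as setting) as background.
No fact matches the ledger as thing and Yusuf as recipient and in December as setting with a different agent — every other fact differs on at least one backgrounded slot. So no fact refutes it.

0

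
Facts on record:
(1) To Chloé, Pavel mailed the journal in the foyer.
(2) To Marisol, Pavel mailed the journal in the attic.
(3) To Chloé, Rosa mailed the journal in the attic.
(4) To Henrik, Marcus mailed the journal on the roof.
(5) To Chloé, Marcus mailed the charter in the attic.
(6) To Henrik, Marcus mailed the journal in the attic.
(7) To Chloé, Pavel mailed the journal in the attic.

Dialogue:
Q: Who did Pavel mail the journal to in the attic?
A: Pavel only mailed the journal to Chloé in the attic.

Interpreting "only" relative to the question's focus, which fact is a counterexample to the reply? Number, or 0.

Answering "Who did ... to ...?" puts focus on the recipient — here, "Chloé".
"Only" then excludes alternative recipients while the background — same agent, thing, setting (Pavel / the journal / in the attic) — is held fixed.
Fact (2) keeps same agent, thing, setting (Pavel / the journal / in the attic) but has recipient = Marisol; that refutes the reply.
(Fact (1) would refute a reading with focus on the setting — but that is not what the question asks.)

2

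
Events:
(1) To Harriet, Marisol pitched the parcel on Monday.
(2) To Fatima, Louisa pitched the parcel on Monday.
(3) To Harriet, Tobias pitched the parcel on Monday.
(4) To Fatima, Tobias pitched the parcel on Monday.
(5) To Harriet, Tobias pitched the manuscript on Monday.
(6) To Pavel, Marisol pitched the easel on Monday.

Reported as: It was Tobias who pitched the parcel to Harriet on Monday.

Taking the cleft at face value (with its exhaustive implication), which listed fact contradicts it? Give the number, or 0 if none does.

1

Focus of the cleft: "Tobias" (the agent). Presupposed background: the parcel as thing and Harriet as recipient and on Monday as setting.
The exhaustive reading says no other agent fits that background.
Fact (1) shares the background but with agent = Marisol; exhaustivity is violated.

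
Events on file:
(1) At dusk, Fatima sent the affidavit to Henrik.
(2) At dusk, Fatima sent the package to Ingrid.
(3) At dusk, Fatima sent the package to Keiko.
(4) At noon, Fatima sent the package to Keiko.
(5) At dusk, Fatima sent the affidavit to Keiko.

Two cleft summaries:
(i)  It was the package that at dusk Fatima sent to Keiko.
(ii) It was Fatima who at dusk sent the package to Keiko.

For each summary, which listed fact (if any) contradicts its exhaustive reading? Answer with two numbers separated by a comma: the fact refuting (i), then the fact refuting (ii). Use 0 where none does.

5, 0

Summary (i) focuses "the package" (the thing); background Fatima as agent and Keiko as recipient and at dusk as setting. Fact (5) matches that background with thing = the affidavit — refutes (i).
Summary (ii) focuses "Fatima" (the agent); background the package as thing and Keiko as recipient and at dusk as setting. No fact matches that background with a different agent, so 0.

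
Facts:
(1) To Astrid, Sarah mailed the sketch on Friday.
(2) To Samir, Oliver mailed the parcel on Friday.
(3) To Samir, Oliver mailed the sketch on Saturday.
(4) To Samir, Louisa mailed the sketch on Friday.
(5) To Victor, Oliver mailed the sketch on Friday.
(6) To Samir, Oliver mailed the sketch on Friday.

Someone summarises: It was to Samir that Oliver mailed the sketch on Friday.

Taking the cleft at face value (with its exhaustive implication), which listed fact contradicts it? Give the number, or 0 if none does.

5

The cleft puts "Samir" in focus and presupposes the open proposition with agent = Oliver, thing = the sketch, setting = on Friday.
Exhaustivity: Samir is the only recipient satisfying that background.
Fact (5) shares the background but with recipient = Victor; exhaustivity is violated.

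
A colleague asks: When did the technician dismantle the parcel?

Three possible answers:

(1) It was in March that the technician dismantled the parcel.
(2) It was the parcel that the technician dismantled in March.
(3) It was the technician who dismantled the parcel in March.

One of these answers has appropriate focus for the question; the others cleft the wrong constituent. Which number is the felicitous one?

1

The question word "when" targets the time.
Option (1) clefts "in March" — that matches what the question asks about.
Option (2) clefts "the parcel" — the direct object, not what was asked.
Option (3) clefts "the technician" — the subject (agent), not what was asked.
So the congruent reply is (1).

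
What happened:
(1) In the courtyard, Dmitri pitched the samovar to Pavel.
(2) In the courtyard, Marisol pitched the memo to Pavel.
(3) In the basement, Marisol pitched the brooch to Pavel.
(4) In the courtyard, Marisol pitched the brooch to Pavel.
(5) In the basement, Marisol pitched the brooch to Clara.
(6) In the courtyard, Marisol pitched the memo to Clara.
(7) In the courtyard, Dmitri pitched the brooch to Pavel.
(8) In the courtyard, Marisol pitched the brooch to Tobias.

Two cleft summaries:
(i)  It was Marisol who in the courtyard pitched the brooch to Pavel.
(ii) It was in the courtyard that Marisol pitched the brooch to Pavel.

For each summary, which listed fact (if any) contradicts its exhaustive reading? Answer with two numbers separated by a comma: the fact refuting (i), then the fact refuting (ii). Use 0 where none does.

Summary (i) focuses "Marisol" (the agent); background same thing, recipient, setting (the brooch / Pavel / in the courtyard). Fact (7) matches that background with agent = Dmitri — refutes (i).
Summary (ii) focuses "in the courtyard" (the setting); background same agent, thing, recipient (Marisol / the brooch / Pavel). Fact (3) matches that background with setting = in the basement — refutes (ii).

7, 3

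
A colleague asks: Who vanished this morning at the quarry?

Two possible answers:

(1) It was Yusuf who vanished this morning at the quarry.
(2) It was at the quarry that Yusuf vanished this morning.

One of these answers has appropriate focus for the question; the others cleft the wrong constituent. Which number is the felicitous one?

The question word "who" targets the subject (agent).
Option (1) clefts "Yusuf" — that matches what the question asks about.
Option (2) clefts "at the quarry" — the location, not what was asked.
So the congruent reply is (1).

1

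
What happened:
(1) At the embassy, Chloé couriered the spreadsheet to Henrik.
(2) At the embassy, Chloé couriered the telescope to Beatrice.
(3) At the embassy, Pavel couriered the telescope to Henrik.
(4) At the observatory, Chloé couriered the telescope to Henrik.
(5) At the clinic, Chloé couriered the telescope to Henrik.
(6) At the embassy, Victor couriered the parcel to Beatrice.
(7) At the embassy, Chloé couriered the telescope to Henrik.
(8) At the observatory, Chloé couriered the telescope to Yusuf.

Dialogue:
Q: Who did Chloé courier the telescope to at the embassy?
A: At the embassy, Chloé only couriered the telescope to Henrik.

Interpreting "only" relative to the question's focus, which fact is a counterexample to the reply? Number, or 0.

Answering "Who did ... to ...?" puts focus on the recipient — here, "Henrik".
So "only" ranges over recipients; the rest (agent = Chloé, thing = the telescope, setting = at the embassy) is presupposed.
Fact (2) keeps agent = Chloé, thing = the telescope, setting = at the embassy but has recipient = Beatrice; that refutes the reply.
(Fact (4) would refute a reading with focus on the setting — but that is not what the question asks.)

2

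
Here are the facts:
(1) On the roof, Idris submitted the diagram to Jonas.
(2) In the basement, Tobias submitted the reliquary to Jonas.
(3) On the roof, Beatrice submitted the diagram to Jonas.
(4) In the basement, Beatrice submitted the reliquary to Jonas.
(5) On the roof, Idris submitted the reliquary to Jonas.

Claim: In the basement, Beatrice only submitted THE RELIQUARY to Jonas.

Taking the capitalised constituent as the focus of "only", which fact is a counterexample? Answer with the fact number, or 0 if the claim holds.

Focus (in capitals) is "the reliquary" — the thing. "Only" excludes alternative things while holding fixed agent = Beatrice, recipient = Jonas, setting = in the basement.
Every other fact changes something in the background, not just the thing. Nothing refutes the claim.

0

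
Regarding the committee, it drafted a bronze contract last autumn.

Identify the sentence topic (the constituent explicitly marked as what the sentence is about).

The construction explicitly marks "the committee" as what the sentence is about — the topic.
The remainder of the clause is the comment (what is said about the topic).

the committee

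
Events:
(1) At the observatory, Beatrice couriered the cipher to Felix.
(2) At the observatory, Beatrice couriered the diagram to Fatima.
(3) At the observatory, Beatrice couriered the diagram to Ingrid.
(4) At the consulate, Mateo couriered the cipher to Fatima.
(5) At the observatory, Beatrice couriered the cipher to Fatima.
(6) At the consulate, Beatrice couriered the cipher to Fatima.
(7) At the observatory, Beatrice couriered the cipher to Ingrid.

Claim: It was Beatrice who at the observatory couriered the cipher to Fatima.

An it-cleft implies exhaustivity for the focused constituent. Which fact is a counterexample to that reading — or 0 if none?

The cleft puts "Beatrice" in focus and presupposes the open proposition with the cipher as thing and Fatima as recipient and at the observatory as setting.
Exhaustivity: Beatrice is the only agent satisfying that background.
No listed fact matches the background with a different agent. Exhaustivity holds.

0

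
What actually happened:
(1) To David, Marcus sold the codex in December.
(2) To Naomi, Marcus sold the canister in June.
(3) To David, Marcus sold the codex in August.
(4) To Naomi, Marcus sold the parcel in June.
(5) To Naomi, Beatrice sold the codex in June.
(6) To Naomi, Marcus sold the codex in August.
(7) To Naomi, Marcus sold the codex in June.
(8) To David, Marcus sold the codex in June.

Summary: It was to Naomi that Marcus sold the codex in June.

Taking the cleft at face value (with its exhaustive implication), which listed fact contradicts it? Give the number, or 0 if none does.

8

Focus of the cleft: "Naomi" (the recipient). Presupposed background: same agent, thing, setting (Marcus / the codex / in June).
The exhaustive reading says no other recipient fits that background.
But fact (8) also has same agent, thing, setting (Marcus / the codex / in June), with recipient = David — so the exhaustive reading fails.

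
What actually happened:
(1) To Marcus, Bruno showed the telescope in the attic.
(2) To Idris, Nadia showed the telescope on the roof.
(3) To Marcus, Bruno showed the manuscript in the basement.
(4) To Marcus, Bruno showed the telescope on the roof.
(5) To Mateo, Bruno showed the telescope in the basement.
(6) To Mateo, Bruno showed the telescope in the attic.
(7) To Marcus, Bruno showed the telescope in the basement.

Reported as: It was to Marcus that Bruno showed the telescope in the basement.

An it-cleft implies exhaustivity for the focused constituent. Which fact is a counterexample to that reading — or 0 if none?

The cleft puts "Marcus" in focus and presupposes the open proposition with agent = Bruno, thing = the telescope, setting = in the basement.
The exhaustive reading says no other recipient fits that background.
But fact (5) also has agent = Bruno, thing = the telescope, setting = in the basement, with recipient = Mateo — so the exhaustive reading fails.

5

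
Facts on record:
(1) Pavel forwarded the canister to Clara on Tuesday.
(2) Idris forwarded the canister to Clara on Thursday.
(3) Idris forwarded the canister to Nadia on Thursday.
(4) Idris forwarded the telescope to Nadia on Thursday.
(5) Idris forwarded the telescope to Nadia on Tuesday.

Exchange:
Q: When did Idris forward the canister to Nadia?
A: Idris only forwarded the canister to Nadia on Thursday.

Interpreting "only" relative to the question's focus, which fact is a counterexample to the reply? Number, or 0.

The question "When did ...?" targets the setting, so in the reply the focus falls on "on Thursday".
"Only" then excludes alternative settings while the background — same agent, thing, recipient (Idris / the canister / Nadia) — is held fixed.
No fact keeps same agent, thing, recipient (Idris / the canister / Nadia) while changing the setting; every other fact differs on something backgrounded. The reply stands.
(Fact (2) would refute a reading with focus on the recipient — but that is not what the question asks.)

0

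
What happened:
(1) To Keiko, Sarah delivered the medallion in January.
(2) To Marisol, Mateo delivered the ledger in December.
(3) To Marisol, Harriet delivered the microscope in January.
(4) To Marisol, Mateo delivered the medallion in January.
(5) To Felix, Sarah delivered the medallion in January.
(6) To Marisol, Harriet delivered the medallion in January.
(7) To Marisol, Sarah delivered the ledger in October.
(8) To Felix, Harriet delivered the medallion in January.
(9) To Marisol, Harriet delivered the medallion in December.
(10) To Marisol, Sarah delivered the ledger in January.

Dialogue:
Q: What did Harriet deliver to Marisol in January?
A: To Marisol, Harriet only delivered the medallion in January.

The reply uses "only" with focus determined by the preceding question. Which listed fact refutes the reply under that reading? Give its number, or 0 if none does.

The question "What did ...?" targets the thing, so in the reply the focus falls on "the medallion".
So "only" ranges over things; the rest (agent = Harriet, recipient = Marisol, setting = in January) is presupposed.
Fact (3) keeps agent = Harriet, recipient = Marisol, setting = in January but has thing = the microscope; that refutes the reply.
(Fact (9) would refute a reading with focus on the setting — but that is not what the question asks.)

3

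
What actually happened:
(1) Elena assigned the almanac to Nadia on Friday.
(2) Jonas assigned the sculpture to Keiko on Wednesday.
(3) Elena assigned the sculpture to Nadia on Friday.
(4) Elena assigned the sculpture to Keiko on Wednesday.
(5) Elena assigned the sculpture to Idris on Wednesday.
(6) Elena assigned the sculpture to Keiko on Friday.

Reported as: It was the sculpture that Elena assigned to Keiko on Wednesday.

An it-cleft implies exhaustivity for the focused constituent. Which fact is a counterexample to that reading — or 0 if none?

The cleft puts "the sculpture" in focus and presupposes the open proposition with agent = Elena, recipient = Keiko, setting = on Wednesday.
Exhaustivity: the sculpture is the only thing satisfying that background.
Every other fact differs from the presupposition on some backgrounded slot, so none challenges the exhaustivity.

0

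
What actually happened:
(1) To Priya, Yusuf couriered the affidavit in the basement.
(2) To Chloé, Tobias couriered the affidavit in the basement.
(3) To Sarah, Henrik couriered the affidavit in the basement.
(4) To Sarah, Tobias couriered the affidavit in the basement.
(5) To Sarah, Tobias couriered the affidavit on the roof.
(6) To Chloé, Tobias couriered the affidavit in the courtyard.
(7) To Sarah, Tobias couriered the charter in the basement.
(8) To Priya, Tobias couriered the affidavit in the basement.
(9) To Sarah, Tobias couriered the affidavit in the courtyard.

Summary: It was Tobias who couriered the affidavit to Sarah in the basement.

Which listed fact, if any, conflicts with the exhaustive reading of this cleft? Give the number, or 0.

3

The cleft puts "Tobias" in focus and presupposes the open proposition with same thing, recipient, setting (the affidavit / Sarah / in the basement).
The exhaustive reading says no other agent fits that background.
Fact (3) shares the background but with agent = Henrik; exhaustivity is violated.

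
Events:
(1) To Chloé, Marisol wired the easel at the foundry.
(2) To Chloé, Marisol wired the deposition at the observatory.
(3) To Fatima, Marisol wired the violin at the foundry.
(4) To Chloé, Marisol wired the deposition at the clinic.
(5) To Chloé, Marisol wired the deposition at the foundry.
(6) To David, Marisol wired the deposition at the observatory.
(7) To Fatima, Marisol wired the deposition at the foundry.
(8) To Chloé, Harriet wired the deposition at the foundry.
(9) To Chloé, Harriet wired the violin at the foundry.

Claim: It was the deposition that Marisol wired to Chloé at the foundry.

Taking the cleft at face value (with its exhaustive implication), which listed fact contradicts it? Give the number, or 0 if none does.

The cleft puts "the deposition" in focus and presupposes the open proposition with agent = Marisol, recipient = Chloé, setting = at the foundry.
Exhaustivity: the deposition is the only thing satisfying that background.
Fact (1) shares the background but with thing = the easel; exhaustivity is violated.

1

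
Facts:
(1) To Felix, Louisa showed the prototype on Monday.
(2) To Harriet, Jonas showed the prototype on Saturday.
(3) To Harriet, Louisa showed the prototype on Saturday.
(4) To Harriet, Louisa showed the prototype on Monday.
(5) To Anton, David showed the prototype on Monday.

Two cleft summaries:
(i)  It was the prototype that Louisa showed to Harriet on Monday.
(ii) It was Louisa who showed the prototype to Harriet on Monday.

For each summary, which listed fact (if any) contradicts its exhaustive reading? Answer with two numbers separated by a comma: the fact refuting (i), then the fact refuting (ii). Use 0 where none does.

(i): focus "the prototype". No fact shares agent = Louisa, recipient = Harriet, setting = on Monday with a different thing. 0.
(ii): focus "Louisa". No fact shares thing = the prototype, recipient = Harriet, setting = on Monday with a different agent. 0.

0, 0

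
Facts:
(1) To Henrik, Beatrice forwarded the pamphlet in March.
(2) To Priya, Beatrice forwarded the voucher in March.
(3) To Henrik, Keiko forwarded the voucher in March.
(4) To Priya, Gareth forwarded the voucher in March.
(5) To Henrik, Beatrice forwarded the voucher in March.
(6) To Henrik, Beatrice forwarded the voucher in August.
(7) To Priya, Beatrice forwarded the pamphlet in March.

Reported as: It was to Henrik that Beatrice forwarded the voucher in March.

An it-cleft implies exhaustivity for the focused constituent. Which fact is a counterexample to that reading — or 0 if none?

2

The cleft puts "Henrik" in focus and presupposes the open proposition with agent = Beatrice, thing = the voucher, setting = in March.
Exhaustivity: Henrik is the only recipient satisfying that background.
Fact (2) shares the background but with recipient = Priya; exhaustivity is violated.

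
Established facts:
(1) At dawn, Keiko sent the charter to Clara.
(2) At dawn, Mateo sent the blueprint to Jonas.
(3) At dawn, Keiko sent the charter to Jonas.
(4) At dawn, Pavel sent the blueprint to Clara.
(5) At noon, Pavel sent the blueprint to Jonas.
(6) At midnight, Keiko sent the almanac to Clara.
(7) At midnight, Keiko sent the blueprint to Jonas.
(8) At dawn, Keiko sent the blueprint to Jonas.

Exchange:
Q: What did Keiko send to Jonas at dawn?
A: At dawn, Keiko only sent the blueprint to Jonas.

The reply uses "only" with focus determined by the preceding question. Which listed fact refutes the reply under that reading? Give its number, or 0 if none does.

The question "What did ...?" targets the thing, so in the reply the focus falls on "the blueprint".
So "only" ranges over things; the rest (same agent, recipient, setting (Keiko / Jonas / at dawn)) is presupposed.
Fact (3) keeps same agent, recipient, setting (Keiko / Jonas / at dawn) but has thing = the charter; that refutes the reply.
(Fact (7) would refute a reading with focus on the setting — but that is not what the question asks.)

3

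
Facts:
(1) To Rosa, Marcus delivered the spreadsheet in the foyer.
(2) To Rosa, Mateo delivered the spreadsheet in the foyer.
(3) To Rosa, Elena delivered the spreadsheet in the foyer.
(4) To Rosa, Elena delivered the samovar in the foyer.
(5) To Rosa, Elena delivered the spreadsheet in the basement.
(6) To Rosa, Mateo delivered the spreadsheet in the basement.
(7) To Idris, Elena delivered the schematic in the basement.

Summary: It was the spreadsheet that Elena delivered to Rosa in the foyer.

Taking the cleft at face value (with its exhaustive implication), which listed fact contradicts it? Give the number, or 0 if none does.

The cleft puts "the spreadsheet" in focus and presupposes the open proposition with agent = Elena, recipient = Rosa, setting = in the foyer.
Exhaustivity: the spreadsheet is the only thing satisfying that background.
Fact (4) shares the background but with thing = the samovar; exhaustivity is violated.

4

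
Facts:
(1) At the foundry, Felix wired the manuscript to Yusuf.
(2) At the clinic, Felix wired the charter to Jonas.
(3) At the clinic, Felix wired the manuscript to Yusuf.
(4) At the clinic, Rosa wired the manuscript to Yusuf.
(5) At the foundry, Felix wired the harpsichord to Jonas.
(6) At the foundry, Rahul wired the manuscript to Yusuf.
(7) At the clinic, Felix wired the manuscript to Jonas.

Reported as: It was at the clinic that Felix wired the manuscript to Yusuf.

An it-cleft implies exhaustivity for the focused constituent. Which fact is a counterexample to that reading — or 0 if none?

The cleft puts "at the clinic" in focus and presupposes the open proposition with agent = Felix, thing = the manuscript, recipient = Yusuf.
The exhaustive reading says no other setting fits that background.
Fact (1) shares the background but with setting = at the foundry; exhaustivity is violated.

1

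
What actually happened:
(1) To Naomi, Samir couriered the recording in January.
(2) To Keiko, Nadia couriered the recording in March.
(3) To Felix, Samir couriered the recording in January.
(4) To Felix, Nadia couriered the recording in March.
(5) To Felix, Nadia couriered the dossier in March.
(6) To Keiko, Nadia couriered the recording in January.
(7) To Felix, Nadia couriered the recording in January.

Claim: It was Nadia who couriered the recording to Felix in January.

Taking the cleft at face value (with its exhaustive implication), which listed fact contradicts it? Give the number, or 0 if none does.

3

Focus of the cleft: "Nadia" (the agent). Presupposed background: the recording as thing and Felix as recipient and in January as setting.
Exhaustivity: Nadia is the only agent satisfying that background.
Fact (3) shares the background but with agent = Samir; exhaustivity is violated.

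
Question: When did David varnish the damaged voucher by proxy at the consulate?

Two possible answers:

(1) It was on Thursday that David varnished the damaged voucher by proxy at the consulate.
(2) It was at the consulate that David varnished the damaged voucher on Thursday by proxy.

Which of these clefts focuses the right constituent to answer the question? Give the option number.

1

The question word "when" targets the time.
Option (1) clefts "on Thursday" — that matches what the question asks about.
Option (2) clefts "at the consulate" — the location, not what was asked.
So the congruent reply is (1).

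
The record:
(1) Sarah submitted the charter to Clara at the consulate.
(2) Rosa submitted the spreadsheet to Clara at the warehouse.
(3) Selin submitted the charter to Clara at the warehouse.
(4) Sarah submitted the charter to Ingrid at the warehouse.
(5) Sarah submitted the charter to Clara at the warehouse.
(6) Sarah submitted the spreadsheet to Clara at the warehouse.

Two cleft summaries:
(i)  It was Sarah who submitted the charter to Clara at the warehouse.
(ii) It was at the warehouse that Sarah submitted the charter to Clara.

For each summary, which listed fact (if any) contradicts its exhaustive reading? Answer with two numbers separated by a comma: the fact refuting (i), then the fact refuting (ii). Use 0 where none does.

3, 1

Summary (i) focuses "Sarah" (the agent); background thing = the charter, recipient = Clara, setting = at the warehouse. Fact (3) matches that background with agent = Selin — refutes (i).
Summary (ii) focuses "at the warehouse" (the setting); background agent = Sarah, thing = the charter, recipient = Clara. Fact (1) matches that background with setting = at the consulate — refutes (ii).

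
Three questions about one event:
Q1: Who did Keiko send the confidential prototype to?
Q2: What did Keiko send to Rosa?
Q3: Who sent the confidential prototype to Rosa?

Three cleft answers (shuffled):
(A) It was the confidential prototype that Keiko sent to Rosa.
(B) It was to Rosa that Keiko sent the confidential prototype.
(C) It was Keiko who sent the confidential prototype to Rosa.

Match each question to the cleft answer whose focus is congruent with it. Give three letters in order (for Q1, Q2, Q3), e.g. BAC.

Q1 asks about the recipient; cleft (B) focuses "to Rosa", which is the recipient — so Q1 → B.
Q2 asks about the direct object; cleft (A) focuses "the confidential prototype", which is the direct object — so Q2 → A.
Q3 asks about the subject (agent); cleft (C) focuses "Keiko", which is the subject (agent) — so Q3 → C.
Mapping: Q1→B, Q2→A, Q3→C.

BAC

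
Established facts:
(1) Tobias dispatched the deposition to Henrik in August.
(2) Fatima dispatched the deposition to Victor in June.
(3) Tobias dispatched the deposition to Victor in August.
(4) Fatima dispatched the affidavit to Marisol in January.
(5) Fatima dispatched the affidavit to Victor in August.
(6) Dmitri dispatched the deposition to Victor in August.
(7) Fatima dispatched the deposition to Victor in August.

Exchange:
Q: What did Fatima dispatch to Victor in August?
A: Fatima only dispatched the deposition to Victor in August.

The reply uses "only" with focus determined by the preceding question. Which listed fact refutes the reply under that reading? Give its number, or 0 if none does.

The question "What did ...?" targets the thing, so in the reply the focus falls on "the deposition".
"Only" then excludes alternative things while the background — same agent, recipient, setting (Fatima / Victor / in August) — is held fixed.
Fact (5) keeps same agent, recipient, setting (Fatima / Victor / in August) but has thing = the affidavit; that refutes the reply.
(Fact (2) would refute a reading with focus on the setting — but that is not what the question asks.)

5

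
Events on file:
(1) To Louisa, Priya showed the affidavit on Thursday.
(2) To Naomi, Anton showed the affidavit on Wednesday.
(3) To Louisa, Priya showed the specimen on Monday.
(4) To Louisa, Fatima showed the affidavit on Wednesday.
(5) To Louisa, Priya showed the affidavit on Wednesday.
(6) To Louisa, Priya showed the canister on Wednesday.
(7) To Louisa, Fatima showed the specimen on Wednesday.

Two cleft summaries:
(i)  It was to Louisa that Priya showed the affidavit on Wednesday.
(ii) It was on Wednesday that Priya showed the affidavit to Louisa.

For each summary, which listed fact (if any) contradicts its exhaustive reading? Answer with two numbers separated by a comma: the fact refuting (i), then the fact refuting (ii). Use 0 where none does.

Summary (i) focuses "Louisa" (the recipient); background same agent, thing, setting (Priya / the affidavit / on Wednesday). No fact matches that background with a different recipient, so 0.
Summary (ii) focuses "on Wednesday" (the setting); background same agent, thing, recipient (Priya / the affidavit / Louisa). Fact (1) matches that background with setting = on Thursday — refutes (ii).

0, 1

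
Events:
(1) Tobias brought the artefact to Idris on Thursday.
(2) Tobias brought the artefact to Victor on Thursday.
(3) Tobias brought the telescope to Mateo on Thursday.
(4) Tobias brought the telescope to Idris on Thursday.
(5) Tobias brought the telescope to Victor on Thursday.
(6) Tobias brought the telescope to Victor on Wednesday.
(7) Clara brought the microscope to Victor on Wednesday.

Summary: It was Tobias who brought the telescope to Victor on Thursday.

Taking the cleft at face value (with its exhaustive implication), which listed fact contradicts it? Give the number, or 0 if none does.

Focus of the cleft: "Tobias" (the agent). Presupposed background: same thing, recipient, setting (the telescope / Victor / on Thursday).
Exhaustivity: Tobias is the only agent satisfying that background.
Every other fact differs from the presupposition on some backgrounded slot, so none challenges the exhaustivity.

0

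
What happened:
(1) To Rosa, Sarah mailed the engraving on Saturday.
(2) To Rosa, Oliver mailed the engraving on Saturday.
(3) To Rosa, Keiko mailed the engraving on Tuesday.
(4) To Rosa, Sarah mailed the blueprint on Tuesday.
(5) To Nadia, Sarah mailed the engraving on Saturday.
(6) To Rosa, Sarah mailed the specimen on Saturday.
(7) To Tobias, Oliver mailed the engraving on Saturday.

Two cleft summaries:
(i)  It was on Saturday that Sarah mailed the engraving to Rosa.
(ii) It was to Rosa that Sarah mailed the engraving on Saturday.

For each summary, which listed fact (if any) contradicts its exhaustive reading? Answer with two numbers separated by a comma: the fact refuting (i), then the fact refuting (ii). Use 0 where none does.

0, 5

Summary (i) focuses "on Saturday" (the setting); background same agent, thing, recipient (Sarah / the engraving / Rosa). No fact matches that background with a different setting, so 0.
Summary (ii) focuses "Rosa" (the recipient); background same agent, thing, setting (Sarah / the engraving / on Saturday). Fact (5) matches that background with recipient = Nadia — refutes (ii).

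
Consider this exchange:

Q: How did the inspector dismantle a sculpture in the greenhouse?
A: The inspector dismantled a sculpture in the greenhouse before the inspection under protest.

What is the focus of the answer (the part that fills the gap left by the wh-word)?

under protest

The wh-word "how" asks about the manner.
In the answer, "the inspector", "a sculpture" and "in the greenhouse" are given — repeated from the question.
"before the inspection" is also new, but it specifies the time, which is not what the question asks about — so it is not the focus.
The constituent filling the manner gap is "under protest"; that is the focus.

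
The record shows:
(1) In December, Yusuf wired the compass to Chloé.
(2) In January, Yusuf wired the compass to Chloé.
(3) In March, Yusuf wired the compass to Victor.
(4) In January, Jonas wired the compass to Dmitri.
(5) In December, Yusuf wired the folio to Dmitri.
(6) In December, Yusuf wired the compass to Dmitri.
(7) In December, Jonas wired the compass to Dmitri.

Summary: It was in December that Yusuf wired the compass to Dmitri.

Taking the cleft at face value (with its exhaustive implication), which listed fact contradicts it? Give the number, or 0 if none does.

The cleft puts "in December" in focus and presupposes the open proposition with Yusuf as agent and the compass as thing and Dmitri as recipient.
The exhaustive reading says no other setting fits that background.
No listed fact matches the background with a different setting. Exhaustivity holds.

0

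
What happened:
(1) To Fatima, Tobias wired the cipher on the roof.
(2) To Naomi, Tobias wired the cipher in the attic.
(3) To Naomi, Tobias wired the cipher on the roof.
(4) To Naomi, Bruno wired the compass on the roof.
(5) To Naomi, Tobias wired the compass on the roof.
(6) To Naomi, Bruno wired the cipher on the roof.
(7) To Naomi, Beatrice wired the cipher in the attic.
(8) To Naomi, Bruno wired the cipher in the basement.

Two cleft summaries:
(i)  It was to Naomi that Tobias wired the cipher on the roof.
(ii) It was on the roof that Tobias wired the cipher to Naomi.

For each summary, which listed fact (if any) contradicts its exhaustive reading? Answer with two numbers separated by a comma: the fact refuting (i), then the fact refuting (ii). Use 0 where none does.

Summary (i) focuses "Naomi" (the recipient); background same agent, thing, setting (Tobias / the cipher / on the roof). Fact (1) matches that background with recipient = Fatima — refutes (i).
Summary (ii) focuses "on the roof" (the setting); background same agent, thing, recipient (Tobias / the cipher / Naomi). Fact (2) matches that background with setting = in the attic — refutes (ii).

1, 2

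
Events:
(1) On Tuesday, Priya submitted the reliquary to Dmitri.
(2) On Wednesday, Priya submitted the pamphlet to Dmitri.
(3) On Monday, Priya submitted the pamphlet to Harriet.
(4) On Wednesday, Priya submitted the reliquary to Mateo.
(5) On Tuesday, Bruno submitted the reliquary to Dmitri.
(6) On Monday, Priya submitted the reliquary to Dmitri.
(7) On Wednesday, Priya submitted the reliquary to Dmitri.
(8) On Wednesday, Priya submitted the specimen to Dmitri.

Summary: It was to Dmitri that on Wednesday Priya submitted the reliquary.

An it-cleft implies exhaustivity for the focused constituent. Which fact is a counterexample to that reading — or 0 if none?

Focus of the cleft: "Dmitri" (the recipient). Presupposed background: agent = Priya, thing = the reliquary, setting = on Wednesday.
Exhaustivity: Dmitri is the only recipient satisfying that background.
Fact (4) shares the background but with recipient = Mateo; exhaustivity is violated.

4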